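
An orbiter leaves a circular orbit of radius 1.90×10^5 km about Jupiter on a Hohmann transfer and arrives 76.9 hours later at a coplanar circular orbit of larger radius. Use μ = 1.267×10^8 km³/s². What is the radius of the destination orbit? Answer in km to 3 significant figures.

r₂ = 1.80×10^6 km

Transfer time t = 76.9 hours = 2.7684×10^5 s, and t = π√(a_t³/μ).
So a_t = (μ t²/π²)^(1/3) = (1.267×10^8 × (2.7684×10^5)² / π²)^(1/3) = 9.9459×10^5 km.
Since a_t = (r₁ + r₂)/2, r₂ = 2a_t − r₁ = 2×9.9459×10^5 − 1.900×10^5 = 1.79918×10^6 km.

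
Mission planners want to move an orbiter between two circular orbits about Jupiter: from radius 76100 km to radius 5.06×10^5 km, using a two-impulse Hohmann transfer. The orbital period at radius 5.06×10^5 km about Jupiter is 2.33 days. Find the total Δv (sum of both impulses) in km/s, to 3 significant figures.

Δv = 20.7 km/s

From Kepler's third law T² = 4π²r³/μ at r = 5.06×10^5 km, T = 2.33 days = 2.33 × 86400 s = 2.01312×10^5 s: μ = 4π²r³/T² = 1.26204×10^8 km³/s².
The Hohmann ellipse has a_t = (r₁ + r₂)/2 = 2.9105×10^5 km.
At r₁ the circular-orbit speed is v₁ = √(μ/r₁) = 40.723 km/s.
On the transfer ellipse at r₁, v² = μ(2/r − 1/a) gives v_p = √[μ(2/r₁ − 1/a_t)] = 53.695 km/s.
First burn Δv₁ = |v_p − v₁| = 12.97 km/s.
Circular speed at r₂: v₂ = √(μ/r₂) = 15.7929 km/s.
Transfer-orbit speed at r₂: v_a = √[μ(2/r₂ − 1/a_t)] = 8.07550 km/s.
Second burn Δv₂ = |v₂ − v_a| = 7.717 km/s.
Total Δv = Δv₁ + Δv₂ = 20.69 km/s.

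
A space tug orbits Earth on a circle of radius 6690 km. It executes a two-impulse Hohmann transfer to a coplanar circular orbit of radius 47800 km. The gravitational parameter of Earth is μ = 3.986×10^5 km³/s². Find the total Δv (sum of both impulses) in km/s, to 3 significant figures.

Semi-major axis of the transfer orbit: a_t = (6690 + 47800)/2 = 27245 km.
Circular speed at r₁: v₁ = √(μ/r₁) = √(3.986×10^5/6690) = 7.7189 km/s.
Transfer-orbit speed at r₁ (vis-viva equation): v_p = √[μ(2/r₁ − 1/a_t)] = 10.224 km/s.
First burn Δv₁ = |v_p − v₁| = 2.505 km/s.
Circular speed at r₂: v₂ = √(μ/r₂) = 2.888 km/s.
Transfer-orbit speed at r₂: v_a = √[μ(2/r₂ − 1/a_t)] = 1.431 km/s.
Second burn Δv₂ = |v₂ − v_a| = 1.457 km/s.
Δv = Δv₁ + Δv₂ = 2.505 + 1.457 = 3.962 km/s.

Δv = 3.96 km/s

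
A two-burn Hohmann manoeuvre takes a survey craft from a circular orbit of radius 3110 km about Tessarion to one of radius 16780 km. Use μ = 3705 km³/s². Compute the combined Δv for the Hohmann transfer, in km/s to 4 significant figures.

Semi-major axis of the transfer orbit: a_t = (3110 + 16780)/2 = 9945 km.
Circular speed at r₁: v₁ = √(μ/r₁) = √(3705/3110) = 1.0915 km/s.
Transfer-orbit speed at r₁ (vis-viva): v_p = √[μ(2/r₁ − 1/a_t)] = 1.4178 km/s.
First burn Δv₁ = |v_p − v₁| = 0.3263 km/s.
Circular speed at r₂: v₂ = √(μ/r₂) = 0.4699 km/s.
Transfer-orbit speed at r₂: v_a = √[μ(2/r₂ − 1/a_t)] = 0.2628 km/s.
Second burn Δv₂ = |v₂ − v_a| = 0.2071 km/s.
Δv = Δv₁ + Δv₂ = 0.3263 + 0.2071 = 0.5334 km/s.

Δv = 0.5334 km/s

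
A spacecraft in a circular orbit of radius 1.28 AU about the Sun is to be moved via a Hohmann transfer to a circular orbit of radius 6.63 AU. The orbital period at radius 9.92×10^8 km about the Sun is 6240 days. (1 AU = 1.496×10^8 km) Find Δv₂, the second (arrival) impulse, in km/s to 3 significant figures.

From Kepler's third law T² = 4π²r³/μ at r = 9.92×10^8 km, T = 6240 days = 6240 × 86400 s = 5.39136×10^8 s: μ = 4π²r³/T² = 1.32586×10^11 km³/s².
In km: r₁ = 1.28 × 1.496×10^8 = 1.91488×10^8 km; r₂ = 6.63 × 1.496×10^8 = 9.91848×10^8 km.
The Hohmann ellipse has a_t = (r₁ + r₂)/2 = 5.91668×10^8 km.
Circular speed at r = 9.91848×10^8 km: v_c = √(μ/r) = 11.5618 km/s.
Transfer-orbit speed at the same r (vis-viva, a = a_t): v_t = √[μ(2/r − 1/a_t)] = 6.57746 km/s.
Δv₂ = |v_t − v_c| = |6.57746 − 11.5618| = 4.984 km/s.

Δv₂ = 4.98 km/s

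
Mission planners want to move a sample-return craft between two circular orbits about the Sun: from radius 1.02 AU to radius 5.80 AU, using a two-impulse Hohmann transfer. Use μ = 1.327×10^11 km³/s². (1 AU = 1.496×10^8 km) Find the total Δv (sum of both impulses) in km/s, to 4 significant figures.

Δv = 14.57 km/s

In km: r₁ = 1.02 × 1.496×10^8 = 1.52592×10^8 km; r₂ = 5.80 × 1.496×10^8 = 8.6768×10^8 km.
Transfer-ellipse semi-major axis a_t = (r₁ + r₂)/2 = (1.52592×10^8 + 8.6768×10^8)/2 = 5.10136×10^8 km.
Circular speed at r₁: v₁ = √(μ/r₁) = √(1.327×10^11/1.52592×10^8) = 29.49 km/s.
Transfer-orbit speed at r₁ (vis-viva equation): v_p = √[μ(2/r₁ − 1/a_t)] = 38.46 km/s.
First burn Δv₁ = |v_p − v₁| = 8.970 km/s.
Circular speed at r₂: v₂ = √(μ/r₂) = 12.367 km/s.
Transfer-orbit speed at r₂: v_a = √[μ(2/r₂ − 1/a_t)] = 6.7636 km/s.
Second burn Δv₂ = |v₂ − v_a| = 5.603 km/s.
Total Δv = Δv₁ + Δv₂ = 14.57 km/s.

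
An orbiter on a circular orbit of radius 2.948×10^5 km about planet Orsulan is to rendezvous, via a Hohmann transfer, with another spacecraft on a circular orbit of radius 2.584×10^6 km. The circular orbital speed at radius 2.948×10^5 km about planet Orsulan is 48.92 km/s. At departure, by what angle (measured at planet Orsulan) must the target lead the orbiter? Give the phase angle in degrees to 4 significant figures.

φ = 105.2°

From the circular-orbit relation v² = μ/r at r = 2.948×10^5 km: μ = v²r = (48.92)² × 2.948×10^5 = 7.05505×10^8 km³/s².
Semi-major axis of the transfer orbit: a_t = (2.948×10^5 + 2.584×10^6)/2 = 1.4394×10^6 km.
Transfer time t = π√(a_t³/μ) = 2.04255×10^5 s.
The target's mean motion on its circular orbit is ω₂ = √(μ/r₂³) = 6.39457×10^-6 rad/s.
Angle swept by the target during transfer: ω₂·t = 1.30612 rad = 74.84°.
Arrival is 180° from departure on the ellipse, so φ = 180° − 74.84° = 105.2°.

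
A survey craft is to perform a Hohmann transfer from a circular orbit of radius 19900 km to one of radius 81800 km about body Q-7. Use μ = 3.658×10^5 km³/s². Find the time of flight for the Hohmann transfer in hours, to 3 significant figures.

Transfer-ellipse semi-major axis a_t = (r₁ + r₂)/2 = (19900 + 81800)/2 = 50850 km.
By Kepler's third law the transfer-orbit period is T = 2π√(a_t³/μ), so t = T/2 = 59560 s.
Converting: 59560 s ÷ 3600 s/hour = 16.5 hours.

t = 16.5 hours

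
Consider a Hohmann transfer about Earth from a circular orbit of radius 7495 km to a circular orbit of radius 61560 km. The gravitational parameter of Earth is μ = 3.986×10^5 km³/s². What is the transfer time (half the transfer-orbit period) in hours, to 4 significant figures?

t = 8.868 hours

Transfer-ellipse semi-major axis a_t = (r₁ + r₂)/2 = (7495 + 61560)/2 = 34527.5 km.
By Kepler's third law the transfer-orbit period is T = 2π√(a_t³/μ), so t = T/2 = 31925 s.
Converting: 31925 s ÷ 3600 s/hour = 8.868 hours.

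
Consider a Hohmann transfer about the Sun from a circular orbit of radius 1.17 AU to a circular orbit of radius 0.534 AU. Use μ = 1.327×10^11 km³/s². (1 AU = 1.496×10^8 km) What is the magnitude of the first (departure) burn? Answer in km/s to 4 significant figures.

Δv₁ = 5.736 km/s

In km: r₁ = 1.17 × 1.496×10^8 = 1.75032×10^8 km; r₂ = 0.534 × 1.496×10^8 = 7.98864×10^7 km.
Semi-major axis of the transfer orbit: a_t = (1.75032×10^8 + 7.98864×10^7)/2 = 1.274592×10^8 km.
Circular speed at r = 1.75032×10^8 km: v_c = √(μ/r) = 27.5345 km/s.
Vis-viva on the transfer ellipse at r = 1.75032×10^8 km gives v_t = √[μ(2/r − 1/a_t)] = 21.7985 km/s.
Δv₁ = |v_t − v_c| = |21.7985 − 27.5345| = 5.736 km/s.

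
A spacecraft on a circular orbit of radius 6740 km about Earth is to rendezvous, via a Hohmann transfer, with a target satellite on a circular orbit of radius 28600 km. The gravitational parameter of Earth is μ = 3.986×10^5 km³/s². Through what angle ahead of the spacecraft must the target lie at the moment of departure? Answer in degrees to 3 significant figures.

φ = 92.6°

The Hohmann ellipse has a_t = (r₁ + r₂)/2 = 17670 km.
The half-period of the transfer ellipse is t = π√(a_t³/μ) = 11687.89 s.
Target angular speed ω₂ = √(μ/r₂³) = 1.305328×10^-4 rad/s.
Angle swept by the target during transfer: ω₂·t = 1.52565 rad = 87.41°.
Arrival is 180° from departure on the ellipse, so φ = 180° − 87.41° = 92.6°.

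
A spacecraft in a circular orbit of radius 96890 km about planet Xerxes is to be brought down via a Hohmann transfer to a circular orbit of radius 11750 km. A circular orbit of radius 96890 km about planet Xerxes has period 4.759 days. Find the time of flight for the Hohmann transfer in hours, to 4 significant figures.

t = 23.97 hours

From Kepler's third law T² = 4π²r³/μ at r = 96890 km, T = 4.759 days = 4.759 × 86400 s = 4.111776×10^5 s: μ = 4π²r³/T² = 2.12392×10^5 km³/s².
The Hohmann ellipse has a_t = (r₁ + r₂)/2 = 54320 km.
By Kepler's third law the transfer-orbit period is T = 2π√(a_t³/μ), so t = T/2 = 86300 s.
Converting: 86300 s ÷ 3600 s/hour = 23.97 hours.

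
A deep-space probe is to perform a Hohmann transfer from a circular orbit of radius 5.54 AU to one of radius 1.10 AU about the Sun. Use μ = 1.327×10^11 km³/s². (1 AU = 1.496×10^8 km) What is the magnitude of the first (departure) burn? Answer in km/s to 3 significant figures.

Δv₁ = 5.37 km/s

In km: r₁ = 5.54 × 1.496×10^8 = 8.28784×10^8 km; r₂ = 1.10 × 1.496×10^8 = 1.6456×10^8 km.
The Hohmann ellipse has a_t = (r₁ + r₂)/2 = 4.96672×10^8 km.
Circular speed at r = 8.28784×10^8 km: v_c = √(μ/r) = 12.6536 km/s.
Vis-viva on the transfer ellipse at r = 8.28784×10^8 km gives v_t = √[μ(2/r − 1/a_t)] = 7.28353 km/s.
Δv₁ = |v_t − v_c| = |7.28353 − 12.6536| = 5.370 km/s.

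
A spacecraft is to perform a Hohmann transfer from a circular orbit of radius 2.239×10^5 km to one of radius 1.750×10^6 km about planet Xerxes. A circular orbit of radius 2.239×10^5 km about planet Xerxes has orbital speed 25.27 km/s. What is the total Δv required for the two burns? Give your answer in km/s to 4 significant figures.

Δv = 13.11 km/s

From the circular-orbit relation v² = μ/r at r = 2.239×10^5 km: μ = v²r = (25.27)² × 2.239×10^5 = 1.42976×10^8 km³/s².
Transfer-ellipse semi-major axis a_t = (r₁ + r₂)/2 = (2.239×10^5 + 1.750×10^6)/2 = 9.8695×10^5 km.
Circular speed at r₁: v₁ = √(μ/r₁) = √(1.42976×10^8/2.239×10^5) = 25.270 km/s.
On the transfer ellipse at r₁, vis-viva gives v_p = √[μ(2/r₁ − 1/a_t)] = 33.649 km/s.
First burn Δv₁ = |v_p − v₁| = 8.379 km/s.
Circular speed at r₂: v₂ = √(μ/r₂) = 9.039 km/s.
Transfer-orbit speed at r₂: v_a = √[μ(2/r₂ − 1/a_t)] = 4.305 km/s.
Second burn Δv₂ = |v₂ − v_a| = 4.734 km/s.
Total Δv = Δv₁ + Δv₂ = 13.11 km/s.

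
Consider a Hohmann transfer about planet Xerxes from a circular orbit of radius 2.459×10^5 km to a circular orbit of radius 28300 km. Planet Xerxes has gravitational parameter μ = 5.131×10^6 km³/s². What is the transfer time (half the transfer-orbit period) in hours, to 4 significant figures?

t = 19.56 hours

Transfer-ellipse semi-major axis a_t = (r₁ + r₂)/2 = (2.459×10^5 + 28300)/2 = 1.371×10^5 km.
Transfer time t = π√(a_t³/μ) = π√((1.371×10^5)³ / 5.131×10^6) = 70410 s.
Converting: 70410 s ÷ 3600 s/hour = 19.56 hours.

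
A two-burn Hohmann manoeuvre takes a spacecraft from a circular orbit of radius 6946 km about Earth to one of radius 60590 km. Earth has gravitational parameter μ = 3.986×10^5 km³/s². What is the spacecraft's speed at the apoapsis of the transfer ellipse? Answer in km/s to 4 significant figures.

Transfer-ellipse semi-major axis a_t = (r₁ + r₂)/2 = (6946 + 60590)/2 = 33768 km.
The apoapsis of the transfer ellipse is at r = 60590 km.
Vis-viva: v = √[μ(2/r − 1/a_t)] = √[3.986×10^5 × (2/60590 − 1/33768)] = 1.163 km/s.

v = 1.163 km/s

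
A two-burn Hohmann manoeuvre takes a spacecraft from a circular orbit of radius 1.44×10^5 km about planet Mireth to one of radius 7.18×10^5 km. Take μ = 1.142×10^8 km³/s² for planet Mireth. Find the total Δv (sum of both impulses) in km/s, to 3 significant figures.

Δv = 13.5 km/s

The Hohmann ellipse has a_t = (r₁ + r₂)/2 = 4.310×10^5 km.
At r₁ the circular-orbit speed is v₁ = √(μ/r₁) = 28.1612 km/s.
On the transfer ellipse at r₁, vis-viva gives v_p = √[μ(2/r₁ − 1/a_t)] = 36.3476 km/s.
First burn Δv₁ = |v_p − v₁| = 8.186 km/s.
At r₂, v₂ = √(μ/r₂) = 12.612 km/s.
Transfer-orbit speed at r₂: v_a = √[μ(2/r₂ − 1/a_t)] = 7.2898 km/s.
Second burn Δv₂ = |v₂ − v_a| = 5.322 km/s.
Δv = Δv₁ + Δv₂ = 8.186 + 5.322 = 13.51 km/s.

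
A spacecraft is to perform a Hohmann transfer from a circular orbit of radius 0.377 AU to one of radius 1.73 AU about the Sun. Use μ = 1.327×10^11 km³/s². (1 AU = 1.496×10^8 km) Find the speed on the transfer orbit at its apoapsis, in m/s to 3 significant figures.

In km: r₁ = 0.377 × 1.496×10^8 = 5.63992×10^7 km; r₂ = 1.73 × 1.496×10^8 = 2.58808×10^8 km.
Semi-major axis of the transfer orbit: a_t = (5.63992×10^7 + 2.58808×10^8)/2 = 1.576036×10^8 km.
At apoapsis, r = 2.58808×10^8 km.
Vis-viva: v = √[μ(2/r − 1/a_t)] = √[1.327×10^11 × (2/2.58808×10^8 − 1/1.576036×10^8)] = 13.55 km/s.

v = 13500 m/s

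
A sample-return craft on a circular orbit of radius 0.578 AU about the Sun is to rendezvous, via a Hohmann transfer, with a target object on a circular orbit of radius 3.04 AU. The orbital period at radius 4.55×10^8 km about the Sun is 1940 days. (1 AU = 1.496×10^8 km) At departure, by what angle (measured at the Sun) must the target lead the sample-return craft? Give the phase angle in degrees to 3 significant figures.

From Kepler's third law T² = 4π²r³/μ at r = 4.55×10^8 km, T = 1940 days = 1940 × 86400 s = 1.67616×10^8 s: μ = 4π²r³/T² = 1.32362×10^11 km³/s².
In km: r₁ = 0.578 × 1.496×10^8 = 8.64688×10^7 km; r₂ = 3.04 × 1.496×10^8 = 4.54784×10^8 km.
Transfer-ellipse semi-major axis a_t = (r₁ + r₂)/2 = (8.64688×10^7 + 4.54784×10^8)/2 = 2.706264×10^8 km.
The half-period of the transfer ellipse is t = π√(a_t³/μ) = 3.8444×10^7 s.
The target's mean motion on its circular orbit is ω₂ = √(μ/r₂³) = 3.7512×10^-8 rad/s.
Angle swept by the target during transfer: ω₂·t = 1.4421 rad = 82.63°.
The sample-return craft traverses 180° on the transfer ellipse, so the target must lead by 180° − 82.63° = 97.4°.

φ = 97.4°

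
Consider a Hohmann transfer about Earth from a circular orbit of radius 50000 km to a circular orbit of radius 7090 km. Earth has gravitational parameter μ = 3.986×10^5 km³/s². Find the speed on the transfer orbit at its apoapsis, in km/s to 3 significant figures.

v = 1.41 km/s

Semi-major axis of the transfer orbit: a_t = (50000 + 7090)/2 = 28545 km.
At apoapsis, r = 50000 km.
Applying v² = μ(2/r − 1/a_t): v = 1.407 km/s.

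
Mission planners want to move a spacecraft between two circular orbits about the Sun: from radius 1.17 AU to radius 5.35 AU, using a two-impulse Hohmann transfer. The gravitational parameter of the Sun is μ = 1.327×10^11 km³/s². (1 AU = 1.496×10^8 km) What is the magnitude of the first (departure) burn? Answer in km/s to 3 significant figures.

In km: r₁ = 1.17 × 1.496×10^8 = 1.75032×10^8 km; r₂ = 5.35 × 1.496×10^8 = 8.0036×10^8 km.
Semi-major axis of the transfer orbit: a_t = (1.75032×10^8 + 8.0036×10^8)/2 = 4.87696×10^8 km.
On the circular orbit at r = 1.75032×10^8 km, v_c = √(μ/r) = 27.534 km/s.
Transfer-orbit speed at the same r (vis-viva, a = a_t): v_t = √[μ(2/r − 1/a_t)] = 35.273 km/s.
Δv₁ = |v_t − v_c| = |35.273 − 27.534| = 7.739 km/s.

Δv₁ = 7.74 km/s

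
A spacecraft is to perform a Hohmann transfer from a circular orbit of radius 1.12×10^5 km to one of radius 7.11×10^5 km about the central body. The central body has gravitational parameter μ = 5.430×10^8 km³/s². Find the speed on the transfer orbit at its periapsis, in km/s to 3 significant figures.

v = 91.5 km/s

Transfer-ellipse semi-major axis a_t = (r₁ + r₂)/2 = (1.120×10^5 + 7.110×10^5)/2 = 4.115×10^5 km.
At periapsis, r = 1.120×10^5 km.
Applying v² = μ(2/r − 1/a_t): v = 91.53 km/s.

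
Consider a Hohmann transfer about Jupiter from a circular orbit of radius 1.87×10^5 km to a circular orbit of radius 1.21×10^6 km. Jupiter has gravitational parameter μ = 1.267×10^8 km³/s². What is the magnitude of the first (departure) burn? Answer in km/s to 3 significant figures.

Δv₁ = 8.23 km/s

Semi-major axis of the transfer orbit: a_t = (1.870×10^5 + 1.210×10^6)/2 = 6.985×10^5 km.
On the circular orbit at r = 1.870×10^5 km, v_c = √(μ/r) = 26.03 km/s.
Vis-viva on the transfer ellipse at r = 1.870×10^5 km gives v_t = √[μ(2/r − 1/a_t)] = 34.26 km/s.
Δv₁ = |v_t − v_c| = |34.26 − 26.03| = 8.230 km/s.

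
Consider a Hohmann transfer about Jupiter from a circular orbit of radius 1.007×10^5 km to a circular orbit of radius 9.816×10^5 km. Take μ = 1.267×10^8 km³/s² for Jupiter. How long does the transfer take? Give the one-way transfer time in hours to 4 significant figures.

t = 30.86 hours

Transfer-ellipse semi-major axis a_t = (r₁ + r₂)/2 = (1.007×10^5 + 9.816×10^5)/2 = 5.4115×10^5 km.
By Kepler's third law the transfer-orbit period is T = 2π√(a_t³/μ), so t = T/2 = 1.111×10^5 s.
Converting: 1.111×10^5 s ÷ 3600 s/hour = 30.86 hours.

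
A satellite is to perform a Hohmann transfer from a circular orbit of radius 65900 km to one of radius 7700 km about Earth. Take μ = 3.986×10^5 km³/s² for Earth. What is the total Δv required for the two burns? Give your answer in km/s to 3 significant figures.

Transfer-ellipse semi-major axis a_t = (r₁ + r₂)/2 = (65900 + 7700)/2 = 36800 km.
At r₁ the circular-orbit speed is v₁ = √(μ/r₁) = 2.4594 km/s.
On the transfer ellipse at r₁, vis-viva gives v_a = √[μ(2/r₁ − 1/a_t)] = 1.1250 km/s.
First burn Δv₁ = |v_a − v₁| = 1.3344 km/s.
At r₂, v₂ = √(μ/r₂) = 7.194876 km/s.
Transfer-orbit speed at r₂: v_p = √[μ(2/r₂ − 1/a_t)] = 9.628133 km/s.
Second burn Δv₂ = |v₂ − v_p| = 2.4333 km/s.
Δv = Δv₁ + Δv₂ = 1.3344 + 2.4333 = 3.768 km/s.

Δv = 3.77 km/s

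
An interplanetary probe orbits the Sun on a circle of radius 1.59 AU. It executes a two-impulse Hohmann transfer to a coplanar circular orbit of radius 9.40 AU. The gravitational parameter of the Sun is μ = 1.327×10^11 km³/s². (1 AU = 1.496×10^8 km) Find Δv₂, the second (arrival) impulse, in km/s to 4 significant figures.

In km: r₁ = 1.59 × 1.496×10^8 = 2.37864×10^8 km; r₂ = 9.40 × 1.496×10^8 = 1.40624×10^9 km.
Semi-major axis of the transfer orbit: a_t = (2.37864×10^8 + 1.40624×10^9)/2 = 8.22052×10^8 km.
On the circular orbit at r = 1.40624×10^9 km, v_c = √(μ/r) = 9.714 km/s.
Transfer-orbit speed at the same r (vis-viva, a = a_t): v_t = √[μ(2/r − 1/a_t)] = 5.225 km/s.
Δv₂ = |v_t − v_c| = |5.225 − 9.714| = 4.489 km/s.

Δv₂ = 4.489 km/s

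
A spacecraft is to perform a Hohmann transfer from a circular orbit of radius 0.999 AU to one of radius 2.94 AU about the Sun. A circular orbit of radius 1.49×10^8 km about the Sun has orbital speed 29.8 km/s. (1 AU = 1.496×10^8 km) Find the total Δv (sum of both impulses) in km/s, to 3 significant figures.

Δv = 11.6 km/s

From the circular-orbit relation v² = μ/r at r = 1.49×10^8 km: μ = v²r = (29.8)² × 1.49×10^8 = 1.32318×10^11 km³/s².
In km: r₁ = 0.999 × 1.496×10^8 = 1.494504×10^8 km; r₂ = 2.94 × 1.496×10^8 = 4.39824×10^8 km.
Transfer-ellipse semi-major axis a_t = (r₁ + r₂)/2 = (1.494504×10^8 + 4.39824×10^8)/2 = 2.946372×10^8 km.
At r₁ the circular-orbit speed is v₁ = √(μ/r₁) = 29.755 km/s.
On the transfer ellipse at r₁, vis-viva equation gives v_p = √[μ(2/r₁ − 1/a_t)] = 36.354 km/s.
First burn Δv₁ = |v_p − v₁| = 6.599 km/s.
Circular speed at r₂: v₂ = √(μ/r₂) = 17.345 km/s.
Transfer-orbit speed at r₂: v_a = √[μ(2/r₂ − 1/a_t)] = 12.353 km/s.
Second burn Δv₂ = |v₂ − v_a| = 4.992 km/s.
Total Δv = Δv₁ + Δv₂ = 11.59 km/s.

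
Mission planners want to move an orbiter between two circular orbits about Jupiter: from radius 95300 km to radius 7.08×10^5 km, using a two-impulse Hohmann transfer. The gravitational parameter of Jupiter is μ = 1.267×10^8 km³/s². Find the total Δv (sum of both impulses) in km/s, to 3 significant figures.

The Hohmann ellipse has a_t = (r₁ + r₂)/2 = 4.0165×10^5 km.
Circular speed at r₁: v₁ = √(μ/r₁) = √(1.267×10^8/95300) = 36.46 km/s.
Transfer-orbit speed at r₁ (v² = μ(2/r − 1/a)): v_p = √[μ(2/r₁ − 1/a_t)] = 48.41 km/s.
First burn Δv₁ = |v_p − v₁| = 11.95 km/s.
Circular speed at r₂: v₂ = √(μ/r₂) = 13.377 km/s.
Transfer-orbit speed at r₂: v_a = √[μ(2/r₂ − 1/a_t)] = 6.5162 km/s.
Second burn Δv₂ = |v₂ − v_a| = 6.861 km/s.
Total Δv = Δv₁ + Δv₂ = 18.81 km/s.

Δv = 18.8 km/s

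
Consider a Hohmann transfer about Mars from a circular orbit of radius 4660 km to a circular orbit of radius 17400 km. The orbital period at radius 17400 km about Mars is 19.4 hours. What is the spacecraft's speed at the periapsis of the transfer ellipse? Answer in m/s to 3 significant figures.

v = 3800 m/s

From Kepler's third law T² = 4π²r³/μ at r = 17400 km, T = 19.4 hours = 19.4 × 3600 s = 69840 s: μ = 4π²r³/T² = 42638.2 km³/s².
Semi-major axis of the transfer orbit: a_t = (4660 + 17400)/2 = 11030 km.
The periapsis of the transfer ellipse is at r = 4660 km.
Applying v² = μ(2/r − 1/a_t): v = 3.799 km/s.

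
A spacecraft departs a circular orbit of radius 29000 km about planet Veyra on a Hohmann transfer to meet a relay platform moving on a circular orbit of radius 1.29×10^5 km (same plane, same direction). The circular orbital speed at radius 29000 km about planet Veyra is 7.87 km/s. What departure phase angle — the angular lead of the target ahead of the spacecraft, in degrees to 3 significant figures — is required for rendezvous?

φ = 93.7°

From the circular-orbit relation v² = μ/r at r = 29000 km: μ = v²r = (7.87)² × 29000 = 1.79617×10^6 km³/s².
Semi-major axis of the transfer orbit: a_t = (29000 + 1.290×10^5)/2 = 79000 km.
Transfer time t = π√(a_t³/μ) = 52050 s.
The target's mean motion on its circular orbit is ω₂ = √(μ/r₂³) = 2.8926×10^-5 rad/s.
Angle swept by the target during transfer: ω₂·t = 1.5056 rad = 86.26°.
Arrival is 180° from departure on the ellipse, so φ = 180° − 86.26° = 93.7°.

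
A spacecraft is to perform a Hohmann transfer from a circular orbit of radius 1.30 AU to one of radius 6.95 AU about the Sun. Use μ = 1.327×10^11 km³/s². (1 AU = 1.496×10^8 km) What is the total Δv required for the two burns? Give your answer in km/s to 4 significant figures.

In km: r₁ = 1.30 × 1.496×10^8 = 1.9448×10^8 km; r₂ = 6.95 × 1.496×10^8 = 1.03972×10^9 km.
Semi-major axis of the transfer orbit: a_t = (1.9448×10^8 + 1.03972×10^9)/2 = 6.171×10^8 km.
At r₁ the circular-orbit speed is v₁ = √(μ/r₁) = 26.121 km/s.
Transfer-orbit speed at r₁ (v² = μ(2/r − 1/a)): v_p = √[μ(2/r₁ − 1/a_t)] = 33.906 km/s.
First burn Δv₁ = |v_p − v₁| = 7.785 km/s.
Circular speed at r₂: v₂ = √(μ/r₂) = 11.297 km/s.
Transfer-orbit speed at r₂: v_a = √[μ(2/r₂ − 1/a_t)] = 6.3422 km/s.
Second burn Δv₂ = |v₂ − v_a| = 4.955 km/s.
Total Δv = Δv₁ + Δv₂ = 12.74 km/s.

Δv = 12.74 km/s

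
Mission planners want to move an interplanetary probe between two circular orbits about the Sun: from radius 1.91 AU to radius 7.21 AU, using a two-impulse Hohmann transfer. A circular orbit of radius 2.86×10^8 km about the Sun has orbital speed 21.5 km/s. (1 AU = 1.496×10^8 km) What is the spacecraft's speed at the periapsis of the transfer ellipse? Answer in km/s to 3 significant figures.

From the circular-orbit relation v² = μ/r at r = 2.86×10^8 km: μ = v²r = (21.5)² × 2.86×10^8 = 1.32204×10^11 km³/s².
In km: r₁ = 1.91 × 1.496×10^8 = 2.85736×10^8 km; r₂ = 7.21 × 1.496×10^8 = 1.078616×10^9 km.
The Hohmann ellipse has a_t = (r₁ + r₂)/2 = 6.82176×10^8 km.
At periapsis, r = 2.85736×10^8 km.
Vis-viva: v = √[μ(2/r − 1/a_t)] = √[1.32204×10^11 × (2/2.85736×10^8 − 1/6.82176×10^8)] = 27.05 km/s.

v = 27.0 km/s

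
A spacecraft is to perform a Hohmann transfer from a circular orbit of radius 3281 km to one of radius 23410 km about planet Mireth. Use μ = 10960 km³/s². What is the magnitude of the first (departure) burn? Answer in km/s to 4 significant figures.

The Hohmann ellipse has a_t = (r₁ + r₂)/2 = 13345.5 km.
Circular speed at r = 3281 km: v_c = √(μ/r) = 1.828 km/s.
Vis-viva on the transfer ellipse at r = 3281 km gives v_t = √[μ(2/r − 1/a_t)] = 2.421 km/s.
Δv₁ = |v_t − v_c| = |2.421 − 1.828| = 0.5930 km/s.

Δv₁ = 0.5930 km/s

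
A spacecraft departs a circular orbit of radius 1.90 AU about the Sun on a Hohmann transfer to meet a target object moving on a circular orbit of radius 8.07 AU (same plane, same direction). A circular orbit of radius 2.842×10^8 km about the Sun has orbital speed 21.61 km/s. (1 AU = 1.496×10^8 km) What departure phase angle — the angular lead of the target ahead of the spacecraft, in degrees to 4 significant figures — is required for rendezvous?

φ = 92.61°

From the circular-orbit relation v² = μ/r at r = 2.842×10^8 km: μ = v²r = (21.61)² × 2.842×10^8 = 1.32719×10^11 km³/s².
In km: r₁ = 1.90 × 1.496×10^8 = 2.8424×10^8 km; r₂ = 8.07 × 1.496×10^8 = 1.207272×10^9 km.
Semi-major axis of the transfer orbit: a_t = (2.8424×10^8 + 1.207272×10^9)/2 = 7.45756×10^8 km.
Transfer time t = π√(a_t³/μ) = 1.7562×10^8 s.
The target's mean motion on its circular orbit is ω₂ = √(μ/r₂³) = 8.6848×10^-9 rad/s.
Angle swept by the target during transfer: ω₂·t = 1.5252 rad = 87.39°.
The spacecraft traverses 180° on the transfer ellipse, so the target must lead by 180° − 87.39° = 92.61°.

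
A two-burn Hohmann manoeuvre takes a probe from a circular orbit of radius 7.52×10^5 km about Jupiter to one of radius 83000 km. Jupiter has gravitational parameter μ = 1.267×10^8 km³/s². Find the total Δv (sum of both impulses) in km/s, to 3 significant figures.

Semi-major axis of the transfer orbit: a_t = (7.520×10^5 + 83000)/2 = 4.175×10^5 km.
At r₁ the circular-orbit speed is v₁ = √(μ/r₁) = 12.98 km/s.
Transfer-orbit speed at r₁ (v² = μ(2/r − 1/a)): v_a = √[μ(2/r₁ − 1/a_t)] = 5.787 km/s.
First burn Δv₁ = |v_a − v₁| = 7.193 km/s.
At r₂, v₂ = √(μ/r₂) = 39.07 km/s.
Transfer-orbit speed at r₂: v_p = √[μ(2/r₂ − 1/a_t)] = 52.44 km/s.
Second burn Δv₂ = |v₂ − v_p| = 13.37 km/s.
Total Δv = Δv₁ + Δv₂ = 20.56 km/s.

Δv = 20.6 km/s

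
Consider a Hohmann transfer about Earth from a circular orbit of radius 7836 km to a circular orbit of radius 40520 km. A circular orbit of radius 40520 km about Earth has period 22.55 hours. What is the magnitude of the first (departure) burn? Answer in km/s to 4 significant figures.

Δv₁ = 2.101 km/s

From Kepler's third law T² = 4π²r³/μ at r = 40520 km, T = 22.55 hours = 22.55 × 3600 s = 81180 s: μ = 4π²r³/T² = 3.98538×10^5 km³/s².
Semi-major axis of the transfer orbit: a_t = (7836 + 40520)/2 = 24178 km.
Circular speed at r = 7836 km: v_c = √(μ/r) = 7.1316 km/s.
Transfer-orbit speed at the same r (vis-viva, a = a_t): v_t = √[μ(2/r − 1/a_t)] = 9.2324 km/s.
Δv₁ = |v_t − v_c| = |9.2324 − 7.1316| = 2.101 km/s.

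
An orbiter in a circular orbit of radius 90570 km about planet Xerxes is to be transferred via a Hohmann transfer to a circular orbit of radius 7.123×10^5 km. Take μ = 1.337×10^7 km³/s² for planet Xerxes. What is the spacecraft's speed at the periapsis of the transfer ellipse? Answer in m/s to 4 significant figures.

The Hohmann ellipse has a_t = (r₁ + r₂)/2 = 4.01435×10^5 km.
At periapsis, r = 90570 km.
Applying v² = μ(2/r − 1/a_t): v = 16.18 km/s.

v = 16180 m/s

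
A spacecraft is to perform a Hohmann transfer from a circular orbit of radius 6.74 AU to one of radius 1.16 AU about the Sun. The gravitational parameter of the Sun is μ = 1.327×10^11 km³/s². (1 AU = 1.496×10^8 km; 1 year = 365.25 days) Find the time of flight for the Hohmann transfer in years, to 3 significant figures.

t = 3.93 years

In km: r₁ = 6.74 × 1.496×10^8 = 1.008304×10^9 km; r₂ = 1.16 × 1.496×10^8 = 1.73536×10^8 km.
Semi-major axis of the transfer orbit: a_t = (1.008304×10^9 + 1.73536×10^8)/2 = 5.9092×10^8 km.
By Kepler's third law the transfer-orbit period is T = 2π√(a_t³/μ), so t = T/2 = 1.239×10^8 s.
Converting: 1.239×10^8 s ÷ 3.15576×10^7 s/year (365.25 × 86400) = 3.93 years.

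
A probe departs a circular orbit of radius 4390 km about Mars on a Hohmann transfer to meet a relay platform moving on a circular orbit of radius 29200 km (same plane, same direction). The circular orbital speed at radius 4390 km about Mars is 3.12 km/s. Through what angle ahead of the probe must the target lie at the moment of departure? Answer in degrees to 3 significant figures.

From the circular-orbit relation v² = μ/r at r = 4390 km: μ = v²r = (3.12)² × 4390 = 42734.0 km³/s².
The Hohmann ellipse has a_t = (r₁ + r₂)/2 = 16795 km.
Transfer time t = π√(a_t³/μ) = 33078 s.
Target angular speed ω₂ = √(μ/r₂³) = 4.1430×10^-5 rad/s.
Angle swept by the target during transfer: ω₂·t = 1.3704 rad = 78.52°.
The probe traverses 180° on the transfer ellipse, so the target must lead by 180° − 78.52° = 101°.

φ = 101°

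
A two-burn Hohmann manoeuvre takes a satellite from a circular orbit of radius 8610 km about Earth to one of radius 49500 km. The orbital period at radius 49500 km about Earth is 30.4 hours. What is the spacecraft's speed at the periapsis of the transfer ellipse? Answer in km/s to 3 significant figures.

From Kepler's third law T² = 4π²r³/μ at r = 49500 km, T = 30.4 hours = 30.4 × 3600 s = 1.0944×10^5 s: μ = 4π²r³/T² = 3.99782×10^5 km³/s².
The Hohmann ellipse has a_t = (r₁ + r₂)/2 = 29055 km.
At periapsis, r = 8610 km.
Applying v² = μ(2/r − 1/a_t): v = 8.894 km/s.

v = 8.89 km/s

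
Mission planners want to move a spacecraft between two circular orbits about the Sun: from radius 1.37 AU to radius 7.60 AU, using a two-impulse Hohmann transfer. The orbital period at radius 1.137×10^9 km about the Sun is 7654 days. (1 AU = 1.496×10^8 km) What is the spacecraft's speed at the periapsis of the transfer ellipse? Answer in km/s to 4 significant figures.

From Kepler's third law T² = 4π²r³/μ at r = 1.137×10^9 km, T = 7654 days = 7654 × 86400 s = 6.613056×10^8 s: μ = 4π²r³/T² = 1.32690×10^11 km³/s².
In km: r₁ = 1.37 × 1.496×10^8 = 2.04952×10^8 km; r₂ = 7.60 × 1.496×10^8 = 1.13696×10^9 km.
The Hohmann ellipse has a_t = (r₁ + r₂)/2 = 6.70956×10^8 km.
The periapsis of the transfer ellipse is at r = 2.04952×10^8 km.
Applying v² = μ(2/r − 1/a_t): v = 33.12 km/s.

v = 33.12 km/s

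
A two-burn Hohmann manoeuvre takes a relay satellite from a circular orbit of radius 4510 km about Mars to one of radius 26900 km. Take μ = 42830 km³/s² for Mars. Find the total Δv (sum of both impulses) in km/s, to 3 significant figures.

Δv = 1.54 km/s

The Hohmann ellipse has a_t = (r₁ + r₂)/2 = 15705 km.
At r₁ the circular-orbit speed is v₁ = √(μ/r₁) = 3.08167 km/s.
On the transfer ellipse at r₁, vis-viva equation gives v_p = √[μ(2/r₁ − 1/a_t)] = 4.03314 km/s.
First burn Δv₁ = |v_p − v₁| = 0.9515 km/s.
At r₂, v₂ = √(μ/r₂) = 1.2618 km/s.
Transfer-orbit speed at r₂: v_a = √[μ(2/r₂ − 1/a_t)] = 0.67619 km/s.
Second burn Δv₂ = |v₂ − v_a| = 0.5856 km/s.
Total Δv = Δv₁ + Δv₂ = 1.537 km/s.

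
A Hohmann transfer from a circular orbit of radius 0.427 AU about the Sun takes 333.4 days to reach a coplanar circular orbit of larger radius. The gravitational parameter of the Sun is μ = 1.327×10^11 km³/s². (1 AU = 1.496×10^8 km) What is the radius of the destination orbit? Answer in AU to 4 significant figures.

r₂ = 2.560 AU

In km: r₁ = 0.427 × 1.496×10^8 = 6.38792×10^7 km.
Transfer time t = 333.4 days = 2.880576×10^7 s, and t = π√(a_t³/μ).
So a_t = (μ t²/π²)^(1/3) = (1.327×10^11 × (2.880576×10^7)² / π²)^(1/3) = 2.2345×10^8 km.
Since a_t = (r₁ + r₂)/2, r₂ = 2a_t − r₁ = 2×2.2345×10^8 − 6.38792×10^7 = 3.830208×10^8 km.
In AU: r₂ = 3.830208×10^8 / 1.496×10^8 = 2.560 AU.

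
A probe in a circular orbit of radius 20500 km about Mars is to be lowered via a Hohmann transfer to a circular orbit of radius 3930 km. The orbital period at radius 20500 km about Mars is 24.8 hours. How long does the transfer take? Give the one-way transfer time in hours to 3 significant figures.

From Kepler's third law T² = 4π²r³/μ at r = 20500 km, T = 24.8 hours = 24.8 × 3600 s = 89280 s: μ = 4π²r³/T² = 42669.0 km³/s².
The Hohmann ellipse has a_t = (r₁ + r₂)/2 = 12215 km.
Transfer time t = π√(a_t³/μ) = π√((12215)³ / 42669.0) = 20530 s.
Converting: 20530 s ÷ 3600 s/hour = 5.70 hours.

t = 5.70 hours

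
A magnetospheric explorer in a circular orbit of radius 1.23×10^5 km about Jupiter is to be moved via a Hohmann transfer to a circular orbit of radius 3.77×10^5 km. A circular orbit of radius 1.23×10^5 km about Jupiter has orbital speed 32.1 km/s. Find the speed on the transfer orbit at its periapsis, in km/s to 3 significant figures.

From the circular-orbit relation v² = μ/r at r = 1.23×10^5 km: μ = v²r = (32.1)² × 1.23×10^5 = 1.26740×10^8 km³/s².
Transfer-ellipse semi-major axis a_t = (r₁ + r₂)/2 = (1.230×10^5 + 3.770×10^5)/2 = 2.500×10^5 km.
At periapsis, r = 1.230×10^5 km.
Vis-viva: v = √[μ(2/r − 1/a_t)] = √[1.26740×10^8 × (2/1.230×10^5 − 1/2.500×10^5)] = 39.42 km/s.

v = 39.4 km/s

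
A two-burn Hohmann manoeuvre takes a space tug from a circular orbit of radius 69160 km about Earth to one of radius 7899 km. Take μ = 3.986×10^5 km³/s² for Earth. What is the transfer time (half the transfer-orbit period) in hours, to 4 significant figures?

Semi-major axis of the transfer orbit: a_t = (69160 + 7899)/2 = 38529.5 km.
Half the transfer-orbit period gives t = π√(a_t³/μ) = 37630 s.
Converting: 37630 s ÷ 3600 s/hour = 10.45 hours.

t = 10.45 hours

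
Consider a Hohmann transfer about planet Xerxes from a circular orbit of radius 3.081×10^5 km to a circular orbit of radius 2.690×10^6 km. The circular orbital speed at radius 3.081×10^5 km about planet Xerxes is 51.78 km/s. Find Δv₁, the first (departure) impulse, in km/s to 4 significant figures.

From the circular-orbit relation v² = μ/r at r = 3.081×10^5 km: μ = v²r = (51.78)² × 3.081×10^5 = 8.26068×10^8 km³/s².
The Hohmann ellipse has a_t = (r₁ + r₂)/2 = 1.49905×10^6 km.
On the circular orbit at r = 3.081×10^5 km, v_c = √(μ/r) = 51.78 km/s.
Vis-viva on the transfer ellipse at r = 3.081×10^5 km gives v_t = √[μ(2/r − 1/a_t)] = 69.36 km/s.
Δv₁ = |v_t − v_c| = |69.36 − 51.78| = 17.58 km/s.

Δv₁ = 17.58 km/s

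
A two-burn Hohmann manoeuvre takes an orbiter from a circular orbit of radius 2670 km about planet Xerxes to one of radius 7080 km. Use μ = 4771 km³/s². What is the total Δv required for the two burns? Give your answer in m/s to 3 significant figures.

Δv = 488 m/s

Semi-major axis of the transfer orbit: a_t = (2670 + 7080)/2 = 4875 km.
Circular speed at r₁: v₁ = √(μ/r₁) = √(4771/2670) = 1.3367 km/s.
Transfer-orbit speed at r₁ (v² = μ(2/r − 1/a)): v_p = √[μ(2/r₁ − 1/a_t)] = 1.6109 km/s.
First burn Δv₁ = |v_p − v₁| = 0.2742 km/s.
At r₂, v₂ = √(μ/r₂) = 0.8209 km/s.
Transfer-orbit speed at r₂: v_a = √[μ(2/r₂ − 1/a_t)] = 0.6075 km/s.
Second burn Δv₂ = |v₂ − v_a| = 0.2134 km/s.
Total Δv = Δv₁ + Δv₂ = 0.4876 km/s.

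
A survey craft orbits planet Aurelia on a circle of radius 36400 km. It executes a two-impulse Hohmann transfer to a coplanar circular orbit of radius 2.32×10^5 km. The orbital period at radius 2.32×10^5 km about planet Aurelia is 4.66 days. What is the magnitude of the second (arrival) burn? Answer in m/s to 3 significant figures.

Δv₂ = 1730 m/s

From Kepler's third law T² = 4π²r³/μ at r = 2.32×10^5 km, T = 4.66 days = 4.66 × 86400 s = 4.02624×10^5 s: μ = 4π²r³/T² = 3.04106×10^6 km³/s².
Semi-major axis of the transfer orbit: a_t = (36400 + 2.320×10^5)/2 = 1.342×10^5 km.
On the circular orbit at r = 2.320×10^5 km, v_c = √(μ/r) = 3.6205 km/s.
Vis-viva on the transfer ellipse at r = 2.320×10^5 km gives v_t = √[μ(2/r − 1/a_t)] = 1.8856 km/s.
Δv₂ = |v_t − v_c| = |1.8856 − 3.6205| = 1.735 km/s.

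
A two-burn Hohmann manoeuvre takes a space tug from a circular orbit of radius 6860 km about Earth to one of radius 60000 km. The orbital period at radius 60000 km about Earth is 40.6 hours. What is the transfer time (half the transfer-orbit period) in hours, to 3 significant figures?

t = 8.44 hours

From Kepler's third law T² = 4π²r³/μ at r = 60000 km, T = 40.6 hours = 40.6 × 3600 s = 1.4616×10^5 s: μ = 4π²r³/T² = 3.99169×10^5 km³/s².
Semi-major axis of the transfer orbit: a_t = (6860 + 60000)/2 = 33430 km.
Transfer time t = π√(a_t³/μ) = π√((33430)³ / 3.99169×10^5) = 30390 s.
Converting: 30390 s ÷ 3600 s/hour = 8.44 hours.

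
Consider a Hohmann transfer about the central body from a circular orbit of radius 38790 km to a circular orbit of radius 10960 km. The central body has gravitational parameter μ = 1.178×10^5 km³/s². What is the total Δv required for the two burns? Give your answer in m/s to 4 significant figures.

Δv = 1401 m/s

Transfer-ellipse semi-major axis a_t = (r₁ + r₂)/2 = (38790 + 10960)/2 = 24875 km.
At r₁ the circular-orbit speed is v₁ = √(μ/r₁) = 1.74266 km/s.
On the transfer ellipse at r₁, vis-viva gives v_a = √[μ(2/r₁ − 1/a_t)] = 1.15674 km/s.
First burn Δv₁ = |v_a − v₁| = 0.5859 km/s.
At r₂, v₂ = √(μ/r₂) = 3.27844 km/s.
Transfer-orbit speed at r₂: v_p = √[μ(2/r₂ − 1/a_t)] = 4.09398 km/s.
Second burn Δv₂ = |v₂ − v_p| = 0.8155 km/s.
Total Δv = Δv₁ + Δv₂ = 1.401 km/s.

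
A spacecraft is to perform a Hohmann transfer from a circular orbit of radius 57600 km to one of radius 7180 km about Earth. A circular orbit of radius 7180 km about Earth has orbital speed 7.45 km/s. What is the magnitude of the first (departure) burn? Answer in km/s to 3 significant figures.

Δv₁ = 1.39 km/s

From the circular-orbit relation v² = μ/r at r = 7180 km: μ = v²r = (7.45)² × 7180 = 3.98508×10^5 km³/s².
Transfer-ellipse semi-major axis a_t = (r₁ + r₂)/2 = (57600 + 7180)/2 = 32390 km.
Circular speed at r = 57600 km: v_c = √(μ/r) = 2.630 km/s.
Vis-viva on the transfer ellipse at r = 57600 km gives v_t = √[μ(2/r − 1/a_t)] = 1.238 km/s.
Δv₁ = |v_t − v_c| = |1.238 − 2.630| = 1.392 km/s.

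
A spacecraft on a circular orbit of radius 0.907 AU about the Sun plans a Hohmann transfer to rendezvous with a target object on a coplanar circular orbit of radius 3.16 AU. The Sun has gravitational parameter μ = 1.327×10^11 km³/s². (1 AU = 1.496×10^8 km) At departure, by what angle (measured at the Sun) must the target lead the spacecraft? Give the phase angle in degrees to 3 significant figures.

In km: r₁ = 0.907 × 1.496×10^8 = 1.356872×10^8 km; r₂ = 3.16 × 1.496×10^8 = 4.72736×10^8 km.
The Hohmann ellipse has a_t = (r₁ + r₂)/2 = 3.042116×10^8 km.
Transfer time t = π√(a_t³/μ) = 4.57592×10^7 s.
The target's mean motion on its circular orbit is ω₂ = √(μ/r₂³) = 3.54411×10^-8 rad/s.
Angle swept by the target during transfer: ω₂·t = 1.6218 rad = 92.92°.
The spacecraft traverses 180° on the transfer ellipse, so the target must lead by 180° − 92.92° = 87.1°.

φ = 87.1°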